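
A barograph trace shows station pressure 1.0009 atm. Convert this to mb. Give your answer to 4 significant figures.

1 atm = 1013.25 mb, so 1.0009 × 1013.25 = 1014 mb.

1014 mb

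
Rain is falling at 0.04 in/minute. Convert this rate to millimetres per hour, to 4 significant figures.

0.04 in/minute × 25.4 mm/in × 60 minute/hour = 60.96 mm/hour.

60.96 mm/hour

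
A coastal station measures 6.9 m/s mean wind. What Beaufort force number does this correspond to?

6.9 m/s lies in the Beaufort 4 band (moderate breeze, 5.5–7.9 m/s).

Beaufort force 4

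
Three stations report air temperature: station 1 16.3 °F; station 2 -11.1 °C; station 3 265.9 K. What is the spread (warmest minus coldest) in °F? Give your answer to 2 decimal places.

6.93 °F

station 1: 16.3 °F = -8.722 °C.
station 3: 265.9 K = -7.250 °C.
Spread: (-7.250) − (-11.100) = 3.850 °C = 6.93 °F.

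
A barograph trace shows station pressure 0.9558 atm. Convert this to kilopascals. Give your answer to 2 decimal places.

1 atm = 101.325 kPa, so 0.9558 × 101.325 = 96.85 kPa.

96.85 kPa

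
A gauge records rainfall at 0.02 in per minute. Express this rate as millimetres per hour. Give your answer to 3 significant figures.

0.02 in/minute × 25.4 mm/in × 60 minute/hour = 30.5 mm/hour.

30.5 mm/hour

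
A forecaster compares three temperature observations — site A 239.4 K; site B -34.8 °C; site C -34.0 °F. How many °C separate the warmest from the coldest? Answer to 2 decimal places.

site A: 239.4 K = -33.750 °C.
site C: -34.0 °F = -36.667 °C.
Spread: (-33.750) − (-36.667) = 2.917 °C.

2.92 °C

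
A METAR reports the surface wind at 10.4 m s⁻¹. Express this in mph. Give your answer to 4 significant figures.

1 m/s = 2.23694 mph, so 10.4 × 2.23694 = 23.26 mph.

23.26 mph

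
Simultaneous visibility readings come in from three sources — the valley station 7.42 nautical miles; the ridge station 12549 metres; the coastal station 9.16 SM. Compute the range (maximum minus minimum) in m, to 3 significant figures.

the valley station: 7.42 nmi = 13741.84 m.
the coastal station: 9.16 SM = 14741.59 m.
Spread: 14741.59 − 12549.00 = 2190 m.

2190 m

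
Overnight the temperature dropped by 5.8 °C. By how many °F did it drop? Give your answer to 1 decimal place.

Converting a difference, only the 9/5 scale factor applies: Δ°F = 5.8 × 1.8 = 10.4 °F.

10.4 °F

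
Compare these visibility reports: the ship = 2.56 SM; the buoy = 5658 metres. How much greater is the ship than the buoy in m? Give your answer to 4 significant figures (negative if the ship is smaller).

-1538 m

the ship: 2.56 SM = 4119.92 m.
Difference: 4119.92 − 5658.00 = -1538 m.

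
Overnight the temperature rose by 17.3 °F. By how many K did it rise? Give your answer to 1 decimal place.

For a temperature change the 32° offset cancels: ΔK = 17.3 × 0.5556 = 9.6 K.

9.6 K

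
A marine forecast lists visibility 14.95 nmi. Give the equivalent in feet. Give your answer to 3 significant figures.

1 nmi = 6076.12 ft, so 14.95 × 6076.12 = 90800 ft.

90800 ft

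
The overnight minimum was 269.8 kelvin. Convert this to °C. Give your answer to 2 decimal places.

°C = 269.8 − 273.15 = -3.35 °C.

-3.35 °C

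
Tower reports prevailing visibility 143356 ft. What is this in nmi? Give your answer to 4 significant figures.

1 ft = 0.000164579 nmi, so 143356 × 0.000164579 = 23.59 nmi.

23.59 nmi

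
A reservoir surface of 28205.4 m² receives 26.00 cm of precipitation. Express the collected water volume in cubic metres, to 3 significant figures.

7330 cubic metres

Depth: 26.00 cm × 10 = 260 mm.
1 mm over 1 m² is 1 L, so volume = 260 × 28205.4 = 7333404 L = 7330 m³.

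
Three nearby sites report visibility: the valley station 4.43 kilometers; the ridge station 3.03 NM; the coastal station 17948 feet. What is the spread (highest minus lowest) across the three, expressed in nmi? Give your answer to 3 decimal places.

0.638 nmi

the valley station: 4.43 km = 2.39201 nmi.
the coastal station: 17948 ft = 2.95386 nmi.
Spread: 3.03000 − 2.39201 = 0.638 nmi.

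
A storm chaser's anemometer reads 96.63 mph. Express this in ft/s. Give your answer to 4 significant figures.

141.7 ft/s

1 mph = 1.46667 ft/s, so 96.63 × 1.46667 = 141.7 ft/s.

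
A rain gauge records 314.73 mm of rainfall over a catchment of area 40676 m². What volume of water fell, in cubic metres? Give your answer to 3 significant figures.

1 mm over 1 m² is 1 L, so volume = 314.73 × 40676 = 12801957 L = 12800 m³.

12800 cubic metres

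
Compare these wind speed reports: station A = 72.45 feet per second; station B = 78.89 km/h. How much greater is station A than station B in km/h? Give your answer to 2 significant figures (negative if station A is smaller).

0.61 km/h

station A: 72.45 ft/s = 79.4979 km/h.
Difference: 79.4979 − 78.8900 = 0.61 km/h.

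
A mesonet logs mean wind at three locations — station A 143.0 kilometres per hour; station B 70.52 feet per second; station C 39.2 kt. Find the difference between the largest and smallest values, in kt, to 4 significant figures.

38.01 kt

station A: 143.0 km/h = 77.2138 kt.
station B: 70.52 ft/s = 41.7820 kt.
Spread: 77.2138 − 39.2000 = 38.01 kt.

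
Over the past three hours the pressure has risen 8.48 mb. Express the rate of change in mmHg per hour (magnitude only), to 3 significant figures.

8.48 mb / 3 h × 0.750062 mmHg/mb = 2.12 mmHg/h.

2.12 mmHg per hour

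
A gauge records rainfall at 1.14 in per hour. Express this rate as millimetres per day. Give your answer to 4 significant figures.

1.14 in/hour × 25.4 mm/in × 24 hour/day = 694.9 mm/day.

694.9 mm/day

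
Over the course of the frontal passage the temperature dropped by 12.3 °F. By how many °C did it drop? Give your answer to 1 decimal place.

Converting a difference, only the 9/5 scale factor applies: Δ°C = 12.3 × 0.5556 = 6.8 °C.

6.8 °C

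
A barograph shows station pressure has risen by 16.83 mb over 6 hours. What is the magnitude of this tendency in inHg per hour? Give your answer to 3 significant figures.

0.0828 inHg per hour

16.83 mb / 6 h × 0.02953 inHg/mb = 0.0828 inHg/h.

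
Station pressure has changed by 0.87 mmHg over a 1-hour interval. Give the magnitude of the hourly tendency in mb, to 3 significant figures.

1.16 mb per hour

0.87 mmHg / 1 h × 1.33322 mb/mmHg = 1.16 mb/h.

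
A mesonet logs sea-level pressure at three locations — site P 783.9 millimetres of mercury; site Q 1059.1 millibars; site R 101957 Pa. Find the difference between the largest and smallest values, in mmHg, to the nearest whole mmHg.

30 mmHg

site Q: 1059.1 mb = 794.39 mmHg.
site R: 101957 Pa = 764.74 mmHg.
Spread: 794.39 − 764.74 = 30 mmHg.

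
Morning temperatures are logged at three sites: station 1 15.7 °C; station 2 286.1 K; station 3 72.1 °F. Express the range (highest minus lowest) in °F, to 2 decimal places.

16.79 °F

station 2: 286.1 K = 12.950 °C.
station 3: 72.1 °F = 22.278 °C.
Spread: 22.278 − 12.950 = 9.328 °C = 16.79 °F.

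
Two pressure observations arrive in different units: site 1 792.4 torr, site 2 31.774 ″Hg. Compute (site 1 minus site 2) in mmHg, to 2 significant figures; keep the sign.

-15 mmHg

site 2: 31.774 inHg = 807.06 mmHg.
Difference: 792.40 − 807.06 = -15 mmHg.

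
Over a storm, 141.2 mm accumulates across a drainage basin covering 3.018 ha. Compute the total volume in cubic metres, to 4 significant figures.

Area: 3.018 ha = 30180 m².
1 mm over 1 m² is 1 L, so volume = 141.2 × 30180 = 4261416 L = 4261 m³.

4261 cubic metres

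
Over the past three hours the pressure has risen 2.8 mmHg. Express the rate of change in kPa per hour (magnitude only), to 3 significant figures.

2.8 mmHg / 3 h × 0.133322 kPa/mmHg = 0.124 kPa/h.

0.124 kPa per hour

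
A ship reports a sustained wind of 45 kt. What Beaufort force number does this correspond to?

45 kt lies in the Beaufort 9 band (strong gale, 41–47 kt).

Beaufort force 9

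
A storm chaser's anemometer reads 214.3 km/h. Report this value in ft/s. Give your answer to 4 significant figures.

195.3 ft/s

1 km/h = 0.911344 ft/s, so 214.3 × 0.911344 = 195.3 ft/s.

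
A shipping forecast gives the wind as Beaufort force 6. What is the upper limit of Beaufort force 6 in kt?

27 kt

Beaufort 6 (strong breeze) spans 22–27 knots.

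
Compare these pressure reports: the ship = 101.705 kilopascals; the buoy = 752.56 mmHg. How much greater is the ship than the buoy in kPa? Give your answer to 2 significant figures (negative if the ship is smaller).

1.4 kPa

the buoy: 752.56 mmHg = 100.333 kPa.
Difference: 101.705 − 100.333 = 1.4 kPa.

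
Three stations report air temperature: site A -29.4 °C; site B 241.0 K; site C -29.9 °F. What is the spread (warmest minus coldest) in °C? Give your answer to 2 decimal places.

4.99 °C

site B: 241.0 K = -32.150 °C.
site C: -29.9 °F = -34.389 °C.
Spread: (-29.400) − (-34.389) = 4.989 °C.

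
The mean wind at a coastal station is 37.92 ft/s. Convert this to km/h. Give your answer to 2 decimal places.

1 ft/s = 1.09728 km/h, so 37.92 × 1.09728 = 41.61 km/h.

41.61 km/h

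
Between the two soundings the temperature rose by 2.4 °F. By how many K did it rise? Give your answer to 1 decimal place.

1.3 K

For a temperature change the 32° offset cancels: ΔK = 2.4 × 0.5556 = 1.3 K.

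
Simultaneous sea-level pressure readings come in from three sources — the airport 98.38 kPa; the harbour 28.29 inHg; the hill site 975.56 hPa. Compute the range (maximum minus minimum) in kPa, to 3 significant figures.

2.58 kPa

the harbour: 28.29 inHg = 95.8009 kPa.
the hill site: 975.56 hPa = 97.5560 kPa.
Spread: 98.3800 − 95.8009 = 2.58 kPa.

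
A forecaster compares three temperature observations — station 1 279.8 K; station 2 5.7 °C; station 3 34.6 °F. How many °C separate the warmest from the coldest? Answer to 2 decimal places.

station 1: 279.8 K = 6.650 °C.
station 3: 34.6 °F = 1.444 °C.
Spread: 6.650 − 1.444 = 5.206 °C.

5.21 °C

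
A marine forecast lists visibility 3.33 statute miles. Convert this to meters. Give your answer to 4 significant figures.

5359 m

1 SM = 1609.34 m, so 3.33 × 1609.34 = 5359 m.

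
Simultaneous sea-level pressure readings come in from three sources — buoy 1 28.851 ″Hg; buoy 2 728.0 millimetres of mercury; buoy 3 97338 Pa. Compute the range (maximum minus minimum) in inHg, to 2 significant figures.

buoy 2: 728.0 mmHg = 28.6614 inHg.
buoy 3: 97338 Pa = 28.7439 inHg.
Spread: 28.8510 − 28.6614 = 0.19 inHg.

0.19 inHg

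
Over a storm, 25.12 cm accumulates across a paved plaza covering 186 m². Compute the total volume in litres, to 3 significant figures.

Depth: 25.12 cm × 10 = 251.2 mm.
1 mm over 1 m² is 1 L, so volume = 251.2 × 186 = 46723.2 L ≈ 46700 L.

46700 litres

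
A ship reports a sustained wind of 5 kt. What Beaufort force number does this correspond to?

5 kt lies in the Beaufort 2 band (light breeze, 4–6 kt).

Beaufort force 2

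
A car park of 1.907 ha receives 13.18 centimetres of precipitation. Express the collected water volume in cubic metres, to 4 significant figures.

2513 cubic metres

Depth: 13.18 cm × 10 = 131.8 mm.
Area: 1.907 ha = 19070 m².
1 mm over 1 m² is 1 L, so volume = 131.8 × 19070 = 2513426 L = 2513 m³.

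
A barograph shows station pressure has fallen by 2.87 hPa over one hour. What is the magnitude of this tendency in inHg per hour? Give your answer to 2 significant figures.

0.085 inHg per hour

2.87 hPa / 1 h × 0.02953 inHg/hPa = 0.085 inHg/h.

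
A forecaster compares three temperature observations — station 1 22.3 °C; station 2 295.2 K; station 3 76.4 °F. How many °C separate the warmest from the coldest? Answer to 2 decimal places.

2.62 °C

station 2: 295.2 K = 22.050 °C.
station 3: 76.4 °F = 24.667 °C.
Spread: 24.667 − 22.050 = 2.617 °C.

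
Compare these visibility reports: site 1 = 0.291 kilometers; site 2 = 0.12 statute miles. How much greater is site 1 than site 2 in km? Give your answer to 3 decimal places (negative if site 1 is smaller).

0.098 km

site 2: 0.12 SM = 0.19312 km.
Difference: 0.29100 − 0.19312 = 0.098 km.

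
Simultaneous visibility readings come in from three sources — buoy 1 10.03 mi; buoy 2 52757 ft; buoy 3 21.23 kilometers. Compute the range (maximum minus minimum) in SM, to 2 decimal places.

3.20 SM

buoy 2: 52757 ft = 9.9919 SM.
buoy 3: 21.23 km = 13.1917 SM.
Spread: 13.1917 − 9.9919 = 3.20 SM.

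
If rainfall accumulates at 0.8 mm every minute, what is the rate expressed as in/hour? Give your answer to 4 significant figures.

0.8 mm/minute × 0.0393701 in/mm × 60 minute/hour = 1.890 in/hour.

1.890 in/hour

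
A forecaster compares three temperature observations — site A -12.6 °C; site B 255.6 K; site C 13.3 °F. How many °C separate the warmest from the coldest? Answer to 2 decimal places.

7.16 °C

site B: 255.6 K = -17.550 °C.
site C: 13.3 °F = -10.389 °C.
Spread: (-10.389) − (-17.550) = 7.161 °C.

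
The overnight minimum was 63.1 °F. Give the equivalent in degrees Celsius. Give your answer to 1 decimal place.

°C = (°F − 32) × 5/9 = (63.1 − 32) / 1.8 = 17.3 °C.

17.3 °C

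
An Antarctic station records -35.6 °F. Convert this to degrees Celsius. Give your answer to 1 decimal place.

°C = (°F − 32) × 5/9 = (-35.6 − 32) / 1.8 = -37.6 °C.

-37.6 °C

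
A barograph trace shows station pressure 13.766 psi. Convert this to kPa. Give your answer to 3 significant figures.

1 psi = 6.89476 kPa, so 13.766 × 6.89476 = 94.9 kPa.

94.9 kPa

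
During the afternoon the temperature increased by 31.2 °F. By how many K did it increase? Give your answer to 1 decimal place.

17.3 K

Converting a difference, only the 9/5 scale factor applies: ΔK = 31.2 × 0.5556 = 17.3 K.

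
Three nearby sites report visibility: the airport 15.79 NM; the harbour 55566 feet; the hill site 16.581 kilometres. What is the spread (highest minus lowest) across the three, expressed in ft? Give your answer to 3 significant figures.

the airport: 15.79 nmi = 95941.86 ft.
the hill site: 16.581 km = 54399.61 ft.
Spread: 95941.86 − 54399.61 = 41500 ft.

41500 ft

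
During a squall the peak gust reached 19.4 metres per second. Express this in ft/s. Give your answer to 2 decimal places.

63.65 ft/s

1 m/s = 3.28084 ft/s, so 19.4 × 3.28084 = 63.65 ft/s.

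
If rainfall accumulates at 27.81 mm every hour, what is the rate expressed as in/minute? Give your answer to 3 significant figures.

27.81 mm/hour × 0.0393701 in/mm × 0.0166667 hour/minute = 0.0182 in/minute.

0.0182 in/minute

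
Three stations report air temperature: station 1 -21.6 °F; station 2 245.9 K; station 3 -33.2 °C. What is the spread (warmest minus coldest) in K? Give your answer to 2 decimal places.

5.95 K

station 1: -21.6 °F = -29.778 °C.
station 2: 245.9 K = -27.250 °C.
Spread: (-27.250) − (-33.200) = 5.950 °C.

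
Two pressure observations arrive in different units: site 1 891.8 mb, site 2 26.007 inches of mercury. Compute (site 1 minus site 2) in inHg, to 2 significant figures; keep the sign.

site 1: 891.8 mb = 26.3348 inHg.
Difference: 26.3348 − 26.0070 = 0.33 inHg.

0.33 inHg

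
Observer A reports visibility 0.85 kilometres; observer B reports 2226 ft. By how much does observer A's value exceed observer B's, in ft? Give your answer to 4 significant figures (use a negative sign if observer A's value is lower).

observer A: 0.85 km = 2788.714 ft.
Difference: 2788.714 − 2226.000 = 562.7 ft.

562.7 ft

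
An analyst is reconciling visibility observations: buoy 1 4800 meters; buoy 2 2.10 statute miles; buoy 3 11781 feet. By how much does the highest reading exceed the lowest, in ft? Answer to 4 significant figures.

buoy 1: 4800 m = 15748.03 ft.
buoy 2: 2.10 SM = 11088.00 ft.
Spread: 15748.03 − 11088.00 = 4660 ft.

4660 ft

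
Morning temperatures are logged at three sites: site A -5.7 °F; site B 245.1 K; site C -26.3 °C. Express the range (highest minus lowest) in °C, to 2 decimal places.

7.11 °C

site A: -5.7 °F = -20.944 °C.
site B: 245.1 K = -28.050 °C.
Spread: (-20.944) − (-28.050) = 7.106 °C.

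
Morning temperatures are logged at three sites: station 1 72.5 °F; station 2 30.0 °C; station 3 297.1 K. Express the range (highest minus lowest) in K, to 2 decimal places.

7.50 K

station 1: 72.5 °F = 22.500 °C.
station 3: 297.1 K = 23.950 °C.
Spread: 30.000 − 22.500 = 7.500 °C.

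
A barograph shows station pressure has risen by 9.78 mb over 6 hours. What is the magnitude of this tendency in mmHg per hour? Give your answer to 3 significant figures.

1.22 mmHg per hour

9.78 mb / 6 h × 0.750062 mmHg/mb = 1.22 mmHg/h.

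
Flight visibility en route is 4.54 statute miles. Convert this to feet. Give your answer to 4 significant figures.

23970 ft

1 SM = 5280 ft, so 4.54 × 5280 = 23970 ft.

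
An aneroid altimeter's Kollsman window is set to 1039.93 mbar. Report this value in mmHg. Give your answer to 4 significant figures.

780.0 mmHg

1 mb = 0.750062 mmHg, so 1039.93 × 0.750062 = 780.0 mmHg.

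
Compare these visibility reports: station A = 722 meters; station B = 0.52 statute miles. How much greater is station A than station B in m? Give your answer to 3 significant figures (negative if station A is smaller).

-115 m

station B: 0.52 SM = 836.86 m.
Difference: 722.00 − 836.86 = -115 m.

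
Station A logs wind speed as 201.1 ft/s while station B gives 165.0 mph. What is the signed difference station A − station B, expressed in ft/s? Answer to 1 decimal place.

-40.9 ft/s

station B: 165.0 mph = 242.000 ft/s.
Difference: 201.100 − 242.000 = -40.9 ft/s.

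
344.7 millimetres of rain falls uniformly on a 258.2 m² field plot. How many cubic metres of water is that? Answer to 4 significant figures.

1 mm over 1 m² is 1 L, so volume = 344.7 × 258.2 = 89001.54 L = 89.00 m³.

89.00 cubic metres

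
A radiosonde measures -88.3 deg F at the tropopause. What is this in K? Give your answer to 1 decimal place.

206.3 K

First to °C: -66.83 °C.
Then to K: 206.3 K.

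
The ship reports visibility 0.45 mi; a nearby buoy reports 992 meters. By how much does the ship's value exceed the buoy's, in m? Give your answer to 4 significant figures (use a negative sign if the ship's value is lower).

-267.8 m

the ship: 0.45 SM = 724.205 m.
Difference: 724.205 − 992.000 = -267.8 m.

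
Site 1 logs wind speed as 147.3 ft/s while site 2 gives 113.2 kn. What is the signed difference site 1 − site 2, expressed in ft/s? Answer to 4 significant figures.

-43.76 ft/s

site 2: 113.2 kt = 191.0601 ft/s.
Difference: 147.3000 − 191.0601 = -43.76 ft/s.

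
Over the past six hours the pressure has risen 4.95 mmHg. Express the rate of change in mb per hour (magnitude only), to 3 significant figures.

4.95 mmHg / 6 h × 1.33322 mb/mmHg = 1.10 mb/h.

1.10 mb per hour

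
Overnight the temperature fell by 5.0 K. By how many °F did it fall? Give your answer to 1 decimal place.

Converting a difference, only the 9/5 scale factor applies: Δ°F = 5.0 × 1.8 = 9.0 °F.

9.0 °F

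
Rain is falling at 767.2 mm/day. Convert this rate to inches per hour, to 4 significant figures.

1.259 in/hour

767.2 mm/day × 0.0393701 in/mm × 0.0416667 day/hour = 1.259 in/hour.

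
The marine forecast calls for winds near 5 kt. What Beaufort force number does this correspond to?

5 kt lies in the Beaufort 2 band (light breeze, 4–6 kt).

Beaufort force 2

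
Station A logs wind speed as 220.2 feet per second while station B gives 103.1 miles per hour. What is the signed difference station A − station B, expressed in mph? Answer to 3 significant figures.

47.0 mph

station A: 220.2 ft/s = 150.136 mph.
Difference: 150.136 − 103.100 = 47.0 mph.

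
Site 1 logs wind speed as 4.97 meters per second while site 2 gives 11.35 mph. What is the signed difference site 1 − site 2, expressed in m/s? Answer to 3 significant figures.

-0.104 m/s

site 2: 11.35 mph = 5.07390 m/s.
Difference: 4.97000 − 5.07390 = -0.104 m/s.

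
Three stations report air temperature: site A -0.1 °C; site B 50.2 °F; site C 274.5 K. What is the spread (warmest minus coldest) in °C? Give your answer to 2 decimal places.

site B: 50.2 °F = 10.111 °C.
site C: 274.5 K = 1.350 °C.
Spread: 10.111 − (-0.100) = 10.211 °C.

10.21 °C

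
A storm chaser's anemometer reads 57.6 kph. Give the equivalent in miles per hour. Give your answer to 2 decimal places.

35.79 mph

1 km/h = 0.621371 mph, so 57.6 × 0.621371 = 35.79 mph.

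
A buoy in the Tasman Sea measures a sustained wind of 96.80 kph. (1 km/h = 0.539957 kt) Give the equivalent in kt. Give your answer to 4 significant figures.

52.27 kt

1 km/h = 0.539957 kt, so 96.80 × 0.539957 = 52.27 kt.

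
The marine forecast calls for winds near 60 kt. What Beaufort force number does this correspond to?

60 kt lies in the Beaufort 11 band (violent storm, 56–63 kt).

Beaufort force 11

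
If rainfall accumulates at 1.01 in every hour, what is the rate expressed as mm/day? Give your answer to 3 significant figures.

616 mm/day

1.01 in/hour × 25.4 mm/in × 24 hour/day = 616 mm/day.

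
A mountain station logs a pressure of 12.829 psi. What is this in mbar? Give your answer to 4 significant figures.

1 psi = 68.9476 mb, so 12.829 × 68.9476 = 884.5 mb.

884.5 mb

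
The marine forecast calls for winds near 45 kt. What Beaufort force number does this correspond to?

45 kt lies in the Beaufort 9 band (strong gale, 41–47 kt).

Beaufort force 9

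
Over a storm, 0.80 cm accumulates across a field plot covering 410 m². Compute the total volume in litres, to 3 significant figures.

Depth: 0.80 cm × 10 = 8 mm.
1 mm over 1 m² is 1 L, so volume = 8 × 410 = 3280 L.

3280 litres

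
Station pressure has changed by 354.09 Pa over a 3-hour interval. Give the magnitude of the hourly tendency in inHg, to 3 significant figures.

0.0349 inHg per hour

354.09 Pa / 3 h × 0.0002953 inHg/Pa = 0.0349 inHg/h.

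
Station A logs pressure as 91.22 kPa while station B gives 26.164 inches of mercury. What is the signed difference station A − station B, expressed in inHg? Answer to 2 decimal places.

0.77 inHg

station A: 91.22 kPa = 26.9372 inHg.
Difference: 26.9372 − 26.1640 = 0.77 inHg.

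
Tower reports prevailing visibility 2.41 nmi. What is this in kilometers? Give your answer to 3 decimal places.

1 nmi = 1.852 km, so 2.41 × 1.852 = 4.463 km.

4.463 km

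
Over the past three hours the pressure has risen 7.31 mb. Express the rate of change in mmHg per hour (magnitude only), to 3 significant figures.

7.31 mb / 3 h × 0.750062 mmHg/mb = 1.83 mmHg/h.

1.83 mmHg per hour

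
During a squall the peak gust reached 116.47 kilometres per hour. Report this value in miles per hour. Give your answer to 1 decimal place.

72.4 mph

1 km/h = 0.621371 mph, so 116.47 × 0.621371 = 72.4 mph.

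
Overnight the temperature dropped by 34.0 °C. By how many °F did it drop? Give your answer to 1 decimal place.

61.2 °F

For a temperature change the 32° offset cancels: Δ°F = 34.0 × 1.8 = 61.2 °F.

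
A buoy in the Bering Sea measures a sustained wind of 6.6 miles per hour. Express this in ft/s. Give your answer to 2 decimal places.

1 mph = 1.46667 ft/s, so 6.6 × 1.46667 = 9.68 ft/s.

9.68 ft/s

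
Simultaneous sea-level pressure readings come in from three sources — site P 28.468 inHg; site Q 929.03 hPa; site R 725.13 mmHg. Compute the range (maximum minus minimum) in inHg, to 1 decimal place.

1.1 inHg

site Q: 929.03 hPa = 27.434 inHg.
site R: 725.13 mmHg = 28.548 inHg.
Spread: 28.548 − 27.434 = 1.1 inHg.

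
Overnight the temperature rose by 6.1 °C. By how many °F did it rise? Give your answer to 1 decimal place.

11.0 °F

A change of 1 °C equals a change of 1.8 °F: Δ°F = 6.1 × 1.8 = 11.0 °F.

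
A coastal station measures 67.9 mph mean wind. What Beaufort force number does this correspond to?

Beaufort force 11

67.9 mph = 30.4 m/s, which is Beaufort 11 (violent storm, 28.5–32.6 m/s).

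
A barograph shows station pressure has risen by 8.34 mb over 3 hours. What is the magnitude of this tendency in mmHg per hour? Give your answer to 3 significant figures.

8.34 mb / 3 h × 0.750062 mmHg/mb = 2.09 mmHg/h.

2.09 mmHg per hour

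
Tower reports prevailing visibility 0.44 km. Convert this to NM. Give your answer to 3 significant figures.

1 km = 0.539957 nmi, so 0.44 × 0.539957 = 0.238 nmi.

0.238 nmi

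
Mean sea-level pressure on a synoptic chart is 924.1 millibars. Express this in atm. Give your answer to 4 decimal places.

1 mb = 0.000986923 atm, so 924.1 × 0.000986923 = 0.9120 atm.

0.9120 atm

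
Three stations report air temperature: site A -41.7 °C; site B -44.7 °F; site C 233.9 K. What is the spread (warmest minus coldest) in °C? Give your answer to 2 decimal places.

3.36 °C

site B: -44.7 °F = -42.611 °C.
site C: 233.9 K = -39.250 °C.
Spread: (-39.250) − (-42.611) = 3.361 °C.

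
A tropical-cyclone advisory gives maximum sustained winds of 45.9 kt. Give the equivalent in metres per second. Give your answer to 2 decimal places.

23.61 m/s

1 kt = 0.514444 m/s, so 45.9 × 0.514444 = 23.61 m/s.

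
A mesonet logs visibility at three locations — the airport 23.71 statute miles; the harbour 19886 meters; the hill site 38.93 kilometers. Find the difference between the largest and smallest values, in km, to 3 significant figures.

the airport: 23.71 SM = 38.158 km.
the harbour: 19886 m = 19.886 km.
Spread: 38.930 − 19.886 = 19.0 km.

19.0 km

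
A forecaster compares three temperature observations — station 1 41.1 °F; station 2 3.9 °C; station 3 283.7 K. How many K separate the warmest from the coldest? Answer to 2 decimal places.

6.65 K

station 1: 41.1 °F = 5.056 °C.
station 3: 283.7 K = 10.550 °C.
Spread: 10.550 − 3.900 = 6.650 °C.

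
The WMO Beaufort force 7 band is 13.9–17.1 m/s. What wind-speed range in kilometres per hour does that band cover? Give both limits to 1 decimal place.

13.9–17.1 m/s × 3.6 = 50.0–61.6 km/h.

50.0 to 61.6 km/h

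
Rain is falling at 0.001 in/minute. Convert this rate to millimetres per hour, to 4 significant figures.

1.524 mm/hour

0.001 in/minute × 25.4 mm/in × 60 minute/hour = 1.524 mm/hour.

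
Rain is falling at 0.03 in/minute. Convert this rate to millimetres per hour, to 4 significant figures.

0.03 in/minute × 25.4 mm/in × 60 minute/hour = 45.72 mm/hour.

45.72 mm/hour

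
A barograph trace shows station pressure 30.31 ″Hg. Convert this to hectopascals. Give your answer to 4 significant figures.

1 inHg = 33.8639 hPa, so 30.31 × 33.8639 = 1026 hPa.

1026 hPa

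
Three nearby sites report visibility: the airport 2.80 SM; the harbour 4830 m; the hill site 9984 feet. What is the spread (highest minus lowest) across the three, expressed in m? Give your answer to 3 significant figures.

the airport: 2.80 SM = 4506.16 m.
the hill site: 9984 ft = 3043.12 m.
Spread: 4830.00 − 3043.12 = 1790 m.

1790 m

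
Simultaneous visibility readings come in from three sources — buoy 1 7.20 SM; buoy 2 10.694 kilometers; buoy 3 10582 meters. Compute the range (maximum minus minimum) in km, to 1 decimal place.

1.0 km

buoy 1: 7.20 SM = 11.587 km.
buoy 3: 10582 m = 10.582 km.
Spread: 11.587 − 10.582 = 1.0 km.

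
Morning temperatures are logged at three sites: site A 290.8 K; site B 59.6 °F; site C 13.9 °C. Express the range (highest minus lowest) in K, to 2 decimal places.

3.75 K

site A: 290.8 K = 17.650 °C.
site B: 59.6 °F = 15.333 °C.
Spread: 17.650 − 13.900 = 3.750 °C.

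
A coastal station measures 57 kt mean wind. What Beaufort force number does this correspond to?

Beaufort force 11

57 kt lies in the Beaufort 11 band (violent storm, 56–63 kt).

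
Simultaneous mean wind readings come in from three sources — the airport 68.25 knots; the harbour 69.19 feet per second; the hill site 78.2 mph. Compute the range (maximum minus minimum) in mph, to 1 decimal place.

the airport: 68.25 kt = 78.541 mph.
the harbour: 69.19 ft/s = 47.175 mph.
Spread: 78.541 − 47.175 = 31.4 mph.

31.4 mph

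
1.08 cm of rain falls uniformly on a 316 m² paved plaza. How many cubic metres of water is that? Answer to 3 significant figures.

3.41 cubic metres

Depth: 1.08 cm × 10 = 10.8 mm.
1 mm over 1 m² is 1 L, so volume = 10.8 × 316 = 3412.8 L = 3.41 m³.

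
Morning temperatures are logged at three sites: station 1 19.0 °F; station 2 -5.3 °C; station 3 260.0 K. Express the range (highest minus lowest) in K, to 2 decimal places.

7.85 K

station 1: 19.0 °F = -7.222 °C.
station 3: 260.0 K = -13.150 °C.
Spread: (-5.300) − (-13.150) = 7.850 °C.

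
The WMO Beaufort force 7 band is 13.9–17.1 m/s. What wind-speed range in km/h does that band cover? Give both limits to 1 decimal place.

13.9–17.1 m/s × 3.6 = 50.0–61.6 km/h.

50.0 to 61.6 km/h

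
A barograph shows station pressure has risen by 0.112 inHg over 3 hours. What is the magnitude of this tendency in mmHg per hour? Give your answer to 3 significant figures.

0.948 mmHg per hour

0.112 inHg / 3 h × 25.4 mmHg/inHg = 0.948 mmHg/h.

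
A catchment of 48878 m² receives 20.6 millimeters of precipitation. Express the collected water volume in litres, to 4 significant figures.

1007000 litres

1 mm over 1 m² is 1 L, so volume = 20.6 × 48878 = 1006886.8 L ≈ 1007000 L.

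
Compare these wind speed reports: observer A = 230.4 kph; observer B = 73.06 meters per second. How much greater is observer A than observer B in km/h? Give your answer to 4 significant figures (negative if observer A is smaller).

-32.62 km/h

observer B: 73.06 m/s = 263.0160 km/h.
Difference: 230.4000 − 263.0160 = -32.62 km/h.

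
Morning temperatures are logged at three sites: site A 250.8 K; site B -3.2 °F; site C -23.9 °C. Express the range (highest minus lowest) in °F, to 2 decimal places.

site A: 250.8 K = -22.350 °C.
site B: -3.2 °F = -19.556 °C.
Spread: (-19.556) − (-23.900) = 4.344 °C = 7.82 °F.

7.82 °F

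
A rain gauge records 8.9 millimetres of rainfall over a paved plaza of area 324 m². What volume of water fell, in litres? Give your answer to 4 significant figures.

1 mm over 1 m² is 1 L, so volume = 8.9 × 324 = 2883.6 L ≈ 2884 L.

2884 litres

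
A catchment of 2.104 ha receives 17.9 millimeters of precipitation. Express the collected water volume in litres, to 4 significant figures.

Area: 2.104 ha = 21040 m².
1 mm over 1 m² is 1 L, so volume = 17.9 × 21040 = 376616 L ≈ 376600 L.

376600 litres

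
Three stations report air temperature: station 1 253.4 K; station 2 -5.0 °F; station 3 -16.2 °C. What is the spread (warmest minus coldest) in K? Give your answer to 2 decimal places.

4.36 K

station 1: 253.4 K = -19.750 °C.
station 2: -5.0 °F = -20.556 °C.
Spread: (-16.200) − (-20.556) = 4.356 °C.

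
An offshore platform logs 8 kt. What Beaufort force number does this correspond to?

8 kt lies in the Beaufort 3 band (gentle breeze, 7–10 kt).

Beaufort force 3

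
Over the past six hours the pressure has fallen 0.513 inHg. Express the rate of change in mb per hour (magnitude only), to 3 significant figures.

0.513 inHg / 6 h × 33.8639 mb/inHg = 2.90 mb/h.

2.90 mb per hour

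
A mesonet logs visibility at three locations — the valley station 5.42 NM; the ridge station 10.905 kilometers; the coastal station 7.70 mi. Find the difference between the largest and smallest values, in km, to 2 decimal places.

2.35 km

the valley station: 5.42 nmi = 10.0378 km.
the coastal station: 7.70 SM = 12.3919 km.
Spread: 12.3919 − 10.0378 = 2.35 km.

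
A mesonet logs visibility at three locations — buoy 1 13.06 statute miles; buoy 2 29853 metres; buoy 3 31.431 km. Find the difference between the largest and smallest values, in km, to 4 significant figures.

buoy 1: 13.06 SM = 21.0180 km.
buoy 2: 29853 m = 29.8530 km.
Spread: 31.4310 − 21.0180 = 10.41 km.

10.41 km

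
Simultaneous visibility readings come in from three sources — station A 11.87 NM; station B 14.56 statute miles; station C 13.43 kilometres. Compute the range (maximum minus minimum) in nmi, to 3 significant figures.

5.40 nmi

station B: 14.56 SM = 12.6523 nmi.
station C: 13.43 km = 7.2516 nmi.
Spread: 12.6523 − 7.2516 = 5.40 nmi.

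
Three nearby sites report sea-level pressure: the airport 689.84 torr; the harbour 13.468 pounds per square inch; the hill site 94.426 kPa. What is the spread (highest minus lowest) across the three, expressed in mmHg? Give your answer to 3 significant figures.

18.4 mmHg

the harbour: 13.468 psi = 696.497 mmHg.
the hill site: 94.426 kPa = 708.253 mmHg.
Spread: 708.253 − 689.840 = 18.4 mmHg.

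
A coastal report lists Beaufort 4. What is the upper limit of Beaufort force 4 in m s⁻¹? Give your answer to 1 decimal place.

7.9 m/s

Beaufort 4 (moderate breeze) spans 5.5–7.9 m/s.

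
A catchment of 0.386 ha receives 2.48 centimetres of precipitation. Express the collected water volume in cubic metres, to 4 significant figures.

95.73 cubic metres

Depth: 2.48 cm × 10 = 24.8 mm.
Area: 0.386 ha = 3860 m².
1 mm over 1 m² is 1 L, so volume = 24.8 × 3860 = 95728 L = 95.73 m³.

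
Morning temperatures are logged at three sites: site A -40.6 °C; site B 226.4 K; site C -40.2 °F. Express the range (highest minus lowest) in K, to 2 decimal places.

6.64 K

site B: 226.4 K = -46.750 °C.
site C: -40.2 °F = -40.111 °C.
Spread: (-40.111) − (-46.750) = 6.639 °C.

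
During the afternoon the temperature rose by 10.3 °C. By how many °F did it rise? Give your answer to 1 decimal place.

A change of 1 °C equals a change of 1.8 °F: Δ°F = 10.3 × 1.8 = 18.5 °F.

18.5 °F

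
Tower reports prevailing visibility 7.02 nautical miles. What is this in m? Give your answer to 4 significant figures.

1 nmi = 1852 m, so 7.02 × 1852 = 13000 m.

13000 m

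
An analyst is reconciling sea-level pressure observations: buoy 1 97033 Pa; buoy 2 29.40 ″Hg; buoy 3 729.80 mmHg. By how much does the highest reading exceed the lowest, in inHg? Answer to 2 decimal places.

0.75 inHg

buoy 1: 97033 Pa = 28.6538 inHg.
buoy 3: 729.80 mmHg = 28.7323 inHg.
Spread: 29.4000 − 28.6538 = 0.75 inHg.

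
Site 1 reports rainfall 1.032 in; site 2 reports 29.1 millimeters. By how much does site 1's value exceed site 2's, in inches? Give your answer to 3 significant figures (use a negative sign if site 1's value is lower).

-0.114 in

site 2: 29.1 mm = 1.14567 in.
Difference: 1.03200 − 1.14567 = -0.114 in.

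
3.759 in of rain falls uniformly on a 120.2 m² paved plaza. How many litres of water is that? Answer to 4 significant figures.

11480 litres

Depth: 3.759 in × 25.4 = 95.4786 mm.
1 mm over 1 m² is 1 L, so volume = 95.4786 × 120.2 = 11476.528 L ≈ 11480 L.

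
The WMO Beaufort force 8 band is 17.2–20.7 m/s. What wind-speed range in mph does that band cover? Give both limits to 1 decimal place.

38.5 to 46.3 mph

17.2–20.7 m/s × 2.237 = 38.5–46.3 mph.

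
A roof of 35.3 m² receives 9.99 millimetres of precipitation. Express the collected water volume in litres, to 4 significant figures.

352.6 litres

1 mm over 1 m² is 1 L, so volume = 9.99 × 35.3 = 352.647 L ≈ 352.6 L.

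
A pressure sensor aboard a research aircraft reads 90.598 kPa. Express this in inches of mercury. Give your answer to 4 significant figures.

1 kPa = 0.2953 inHg, so 90.598 × 0.2953 = 26.75 inHg.

26.75 inHg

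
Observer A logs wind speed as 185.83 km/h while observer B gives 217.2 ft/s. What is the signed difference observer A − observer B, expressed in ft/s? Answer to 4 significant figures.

-47.84 ft/s

observer A: 185.83 km/h = 169.3551 ft/s.
Difference: 169.3551 − 217.2000 = -47.84 ft/s.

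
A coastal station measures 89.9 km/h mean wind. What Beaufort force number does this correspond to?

Beaufort force 10

89.9 km/h = 25.0 m/s, which is Beaufort 10 (storm, 24.5–28.4 m/s).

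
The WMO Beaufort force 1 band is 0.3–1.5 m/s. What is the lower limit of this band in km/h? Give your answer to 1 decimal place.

1.1 km/h

0.3–1.5 m/s × 3.6 = 1.1–5.4 km/h.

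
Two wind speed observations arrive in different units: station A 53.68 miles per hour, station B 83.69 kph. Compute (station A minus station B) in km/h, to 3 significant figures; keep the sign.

station A: 53.68 mph = 86.3896 km/h.
Difference: 86.3896 − 83.6900 = 2.70 km/h.

2.70 km/h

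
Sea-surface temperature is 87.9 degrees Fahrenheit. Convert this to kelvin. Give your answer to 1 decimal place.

304.2 K

First to °C: 31.06 °C.
Then to K: 304.2 K.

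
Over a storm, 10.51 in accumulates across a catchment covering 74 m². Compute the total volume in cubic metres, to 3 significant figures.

19.8 cubic metres

Depth: 10.51 in × 25.4 = 266.954 mm.
1 mm over 1 m² is 1 L, so volume = 266.954 × 74 = 19754.596 L = 19.8 m³.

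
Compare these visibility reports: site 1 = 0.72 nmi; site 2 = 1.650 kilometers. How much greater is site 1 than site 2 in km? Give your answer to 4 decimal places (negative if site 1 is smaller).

-0.3166 km

site 1: 0.72 nmi = 1.333440 km.
Difference: 1.333440 − 1.650000 = -0.3166 km.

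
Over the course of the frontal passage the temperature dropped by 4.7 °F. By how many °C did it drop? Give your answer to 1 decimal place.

For a temperature change the 32° offset cancels: Δ°C = 4.7 × 0.5556 = 2.6 °C.

2.6 °C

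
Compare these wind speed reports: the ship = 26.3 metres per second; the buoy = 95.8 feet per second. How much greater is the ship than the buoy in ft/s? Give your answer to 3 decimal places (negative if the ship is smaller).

-9.514 ft/s

the ship: 26.3 m/s = 86.28609 ft/s.
Difference: 86.28609 − 95.80000 = -9.514 ft/s.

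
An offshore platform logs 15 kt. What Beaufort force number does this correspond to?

Beaufort force 4

15 kt lies in the Beaufort 4 band (moderate breeze, 11–16 kt).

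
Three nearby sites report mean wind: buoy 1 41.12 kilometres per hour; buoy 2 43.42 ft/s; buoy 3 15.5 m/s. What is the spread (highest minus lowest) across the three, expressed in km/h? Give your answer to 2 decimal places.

14.68 km/h

buoy 2: 43.42 ft/s = 47.6439 km/h.
buoy 3: 15.5 m/s = 55.8000 km/h.
Spread: 55.8000 − 41.1200 = 14.68 km/h.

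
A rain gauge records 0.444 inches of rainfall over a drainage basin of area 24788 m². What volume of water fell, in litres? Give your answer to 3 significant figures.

Depth: 0.444 in × 25.4 = 11.2776 mm.
1 mm over 1 m² is 1 L, so volume = 11.2776 × 24788 = 279549.15 L ≈ 280000 L.

280000 litres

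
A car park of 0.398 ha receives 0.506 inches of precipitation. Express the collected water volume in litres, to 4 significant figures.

Depth: 0.506 in × 25.4 = 12.8524 mm.
Area: 0.398 ha = 3980 m².
1 mm over 1 m² is 1 L, so volume = 12.8524 × 3980 = 51152.552 L ≈ 51150 L.

51150 litres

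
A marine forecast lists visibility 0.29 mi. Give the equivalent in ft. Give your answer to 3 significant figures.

1 SM = 5280 ft, so 0.29 × 5280 = 1530 ft.

1530 ft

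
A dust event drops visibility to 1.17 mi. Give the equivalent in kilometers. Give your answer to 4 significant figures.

1 SM = 1.60934 km, so 1.17 × 1.60934 = 1.883 km.

1.883 km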